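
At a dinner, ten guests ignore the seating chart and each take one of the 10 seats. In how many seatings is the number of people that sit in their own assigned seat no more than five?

3626624

Sum C(10,i)·!(10-i) for i = 0..5:
  i=0: C(10,0)·!10 = 1·1334961 = 1334961
  i=1: C(10,1)·!9 = 10·133496 = 1334960
  i=2: C(10,2)·!8 = 45·14833 = 667485
  i=3: C(10,3)·!7 = 120·1854 = 222480
  i=4: C(10,4)·!6 = 210·265 = 55650
  i=5: C(10,5)·!5 = 252·44 = 11088
Total = 3626624.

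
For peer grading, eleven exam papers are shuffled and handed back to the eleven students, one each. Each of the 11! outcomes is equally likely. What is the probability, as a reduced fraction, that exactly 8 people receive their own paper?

Favorable outcomes: C(11,8)·!3 = 165·2 = 330.
Total outcomes: 11! = 39916800.
Probability = 330/39916800 = 1/120960.

1/120960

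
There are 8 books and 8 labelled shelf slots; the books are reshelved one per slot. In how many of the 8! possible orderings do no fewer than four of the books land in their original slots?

771

Sum C(8,i)·!(8-i) for i = 4..8:
  i=4: C(8,4)·!4 = 70·9 = 630
  i=5: C(8,5)·!3 = 56·2 = 112
  i=6: C(8,6)·!2 = 28·1 = 28
  i=7: C(8,7)·!1 = 8·0 = 0
  i=8: C(8,8)·!0 = 1·1 = 1
Total = 771.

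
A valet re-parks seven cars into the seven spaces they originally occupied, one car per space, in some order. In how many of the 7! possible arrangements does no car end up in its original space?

Use !n = (n-1)(!(n-1) + !(n-2)).
!7 = 6·(265 + 44) = 6·309 = 1854

1854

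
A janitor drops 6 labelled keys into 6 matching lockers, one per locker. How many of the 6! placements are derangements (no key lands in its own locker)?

!6 is the nearest integer to 6!/e.
6! = 720, and 720/e ≈ 264.87, so !6 = 265.

265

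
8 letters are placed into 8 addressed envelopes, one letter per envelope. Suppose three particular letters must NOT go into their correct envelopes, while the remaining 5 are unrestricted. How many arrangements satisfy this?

Let A_j be the event that the j-th constrained one is fixed. By inclusion-exclusion over the 3 events:
Σ_{j=0}^{3} (-1)^j C(3,j)(8-j)!
= C(3,0)·8! - C(3,1)·7! + C(3,2)·6! - C(3,3)·5!
= 40320 - 15120 + 2160 - 120
= 27240

27240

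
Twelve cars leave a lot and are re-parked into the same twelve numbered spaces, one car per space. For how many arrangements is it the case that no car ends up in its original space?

176214841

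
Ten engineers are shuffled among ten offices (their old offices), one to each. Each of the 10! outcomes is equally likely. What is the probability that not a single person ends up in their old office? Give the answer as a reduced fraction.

Favorable outcomes: !10 = 1334961.
Total outcomes: 10! = 3628800.
Probability = 1334961/3628800 = 16481/44800.

16481/44800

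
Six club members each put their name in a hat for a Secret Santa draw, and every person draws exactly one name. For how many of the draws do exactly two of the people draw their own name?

Pick the 2 fixed positions: C(6,2) = 15 ways.
The other 4 form a derangement: !4 = 9.
Total: 15 × 9 = 135.

135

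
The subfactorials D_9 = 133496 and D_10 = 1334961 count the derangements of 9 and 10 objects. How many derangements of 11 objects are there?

D_11 = (11-1)·(D_10 + D_9) = 10·(1334961 + 133496) = 10·1468457 = 14684570.

14684570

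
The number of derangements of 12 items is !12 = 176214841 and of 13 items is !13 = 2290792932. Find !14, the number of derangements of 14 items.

32071101049

!14 = (14-1)·(!13 + !12) = 13·(2290792932 + 176214841) = 13·2467007773 = 32071101049.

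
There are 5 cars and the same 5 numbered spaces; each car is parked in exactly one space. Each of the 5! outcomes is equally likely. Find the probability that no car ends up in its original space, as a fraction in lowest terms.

11/30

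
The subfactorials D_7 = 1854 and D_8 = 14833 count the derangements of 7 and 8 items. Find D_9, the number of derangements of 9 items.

133496

D_9 = (9-1)·(D_8 + D_7) = 8·(14833 + 1854) = 8·16687 = 133496.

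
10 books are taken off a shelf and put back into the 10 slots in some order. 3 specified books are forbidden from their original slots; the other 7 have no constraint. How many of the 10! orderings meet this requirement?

2656080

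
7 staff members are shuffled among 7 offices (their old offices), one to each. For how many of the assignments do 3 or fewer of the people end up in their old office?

4948

Sum C(7,i)·!(7-i) for i = 0..3:
  i=0: C(7,0)·!7 = 1·1854 = 1854
  i=1: C(7,1)·!6 = 7·265 = 1855
  i=2: C(7,2)·!5 = 21·44 = 924
  i=3: C(7,3)·!4 = 35·9 = 315
Total = 4948.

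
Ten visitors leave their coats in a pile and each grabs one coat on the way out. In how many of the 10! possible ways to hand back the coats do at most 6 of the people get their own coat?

# with exactly i fixed is C(10,i)·!(10-i); sum over i=0..6:
  i=0: C(10,0)·!10 = 1·1334961 = 1334961
  i=1: C(10,1)·!9 = 10·133496 = 1334960
  i=2: C(10,2)·!8 = 45·14833 = 667485
  i=3: C(10,3)·!7 = 120·1854 = 222480
  i=4: C(10,4)·!6 = 210·265 = 55650
  i=5: C(10,5)·!5 = 252·44 = 11088
  i=6: C(10,6)·!4 = 210·9 = 1890
Total = 3628514.

3628514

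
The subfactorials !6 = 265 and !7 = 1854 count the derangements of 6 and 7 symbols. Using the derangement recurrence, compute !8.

14833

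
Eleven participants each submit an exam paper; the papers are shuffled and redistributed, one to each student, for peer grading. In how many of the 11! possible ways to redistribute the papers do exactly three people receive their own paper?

2447445

Pick the 3 fixed positions: C(11,3) = 165 ways.
The other 8 form a derangement: !8 = 14833.
Total: 165 × 14833 = 2447445.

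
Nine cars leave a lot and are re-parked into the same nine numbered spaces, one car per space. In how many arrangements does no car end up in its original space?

The subfactorial !9 = [9!/e] (nearest integer).
9! = 362880, and 362880/e ≈ 133496.09, so !9 = 133496.

133496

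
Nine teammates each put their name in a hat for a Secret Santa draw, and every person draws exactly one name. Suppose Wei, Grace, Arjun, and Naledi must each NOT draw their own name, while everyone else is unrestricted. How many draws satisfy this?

Inclusion-exclusion on the 4 forbidden self-matches:
Σ_{j=0}^{4} (-1)^j C(4,j)(9-j)!
= C(4,0)·9! - C(4,1)·8! + C(4,2)·7! - C(4,3)·6! + C(4,4)·5!
= 362880 - 161280 + 30240 - 2880 + 120
= 229080

229080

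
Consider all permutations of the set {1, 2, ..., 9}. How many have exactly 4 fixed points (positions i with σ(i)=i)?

5544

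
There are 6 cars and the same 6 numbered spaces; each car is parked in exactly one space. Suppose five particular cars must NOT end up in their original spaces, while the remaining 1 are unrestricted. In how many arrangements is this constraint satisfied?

Inclusion-exclusion on the 5 forbidden self-matches:
Σ_{j=0}^{5} (-1)^j C(5,j)(6-j)!
= C(5,0)·6! - C(5,1)·5! + C(5,2)·4! - C(5,3)·3! + C(5,4)·2! - C(5,5)·1!
= 720 - 600 + 240 - 60 + 10 - 1
= 309

309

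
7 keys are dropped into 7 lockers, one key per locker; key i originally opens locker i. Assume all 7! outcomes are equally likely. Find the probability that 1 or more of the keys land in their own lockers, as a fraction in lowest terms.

177/280

Favorable outcomes: Σ_{i≥1} C(7,i)·!(7-i) = 7·265 + 21·44 + 35·9 + 35·2 + 21·1 + 7·0 + 1·1 = 3186.
Total outcomes: 7! = 5040.
Probability = 3186/5040 = 177/280.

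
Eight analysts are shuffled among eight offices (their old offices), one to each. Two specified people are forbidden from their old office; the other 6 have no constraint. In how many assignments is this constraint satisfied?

30960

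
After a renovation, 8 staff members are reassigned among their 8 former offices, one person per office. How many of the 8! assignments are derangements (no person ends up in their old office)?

14833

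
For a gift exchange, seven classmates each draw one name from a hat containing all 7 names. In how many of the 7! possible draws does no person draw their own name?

Recurrence: !7 = 6·(!6 + !5).
!7 = 6·(265 + 44) = 6·309 = 1854

1854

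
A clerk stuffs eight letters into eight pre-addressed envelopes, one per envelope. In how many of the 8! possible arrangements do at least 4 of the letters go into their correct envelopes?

Sum C(8,i)·!(8-i) for i = 4..8:
  i=4: C(8,4)·!4 = 70·9 = 630
  i=5: C(8,5)·!3 = 56·2 = 112
  i=6: C(8,6)·!2 = 28·1 = 28
  i=7: C(8,7)·!1 = 8·0 = 0
  i=8: C(8,8)·!0 = 1·1 = 1
Total = 771.

771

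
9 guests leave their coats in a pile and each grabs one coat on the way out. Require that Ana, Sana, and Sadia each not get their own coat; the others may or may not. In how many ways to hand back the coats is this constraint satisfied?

256320

Inclusion-exclusion on the 3 forbidden self-matches:
Σ_{j=0}^{3} (-1)^j C(3,j)(9-j)!
= C(3,0)·9! - C(3,1)·8! + C(3,2)·7! - C(3,3)·6!
= 362880 - 120960 + 15120 - 720
= 256320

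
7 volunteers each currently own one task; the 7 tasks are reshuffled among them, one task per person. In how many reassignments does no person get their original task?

1854

The number of derangements of 7 is !7 = Σ_{k=0}^{7} (-1)^k·7!/k!
= 7! - 7!/1! + 7!/2! - 7!/3! + 7!/4! - 7!/5! + 7!/6! - 7!/7!
= 5040 - 5040 + 2520 - 840 + 210 - 42 + 7 - 1
= 1854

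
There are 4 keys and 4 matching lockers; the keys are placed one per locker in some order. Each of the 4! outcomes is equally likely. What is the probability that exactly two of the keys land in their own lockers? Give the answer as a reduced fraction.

Favorable outcomes: C(4,2)·!2 = 6·1 = 6.
Total outcomes: 4! = 24.
Probability = 6/24 = 1/4.

1/4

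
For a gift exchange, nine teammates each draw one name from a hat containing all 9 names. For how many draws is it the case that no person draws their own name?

133496

!9 is the nearest integer to 9!/e.
9! = 362880, and 362880/e ≈ 133496.09, so !9 = 133496.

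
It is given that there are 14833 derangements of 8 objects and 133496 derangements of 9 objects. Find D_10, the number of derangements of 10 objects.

1334961

D_10 = (10-1)·(D_9 + D_8) = 9·(133496 + 14833) = 9·148329 = 1334961.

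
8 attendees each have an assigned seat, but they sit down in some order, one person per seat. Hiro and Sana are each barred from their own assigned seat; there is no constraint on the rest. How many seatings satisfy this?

Inclusion-exclusion on the 2 forbidden self-matches:
Σ_{j=0}^{2} (-1)^j C(2,j)(8-j)!
= C(2,0)·8! - C(2,1)·7! + C(2,2)·6!
= 40320 - 10080 + 720
= 30960

30960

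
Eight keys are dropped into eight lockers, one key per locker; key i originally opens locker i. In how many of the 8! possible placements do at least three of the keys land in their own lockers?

3235

Sum C(8,i)·!(8-i) for i = 3..8:
  i=3: C(8,3)·!5 = 56·44 = 2464
  i=4: C(8,4)·!4 = 70·9 = 630
  i=5: C(8,5)·!3 = 56·2 = 112
  i=6: C(8,6)·!2 = 28·1 = 28
  i=7: C(8,7)·!1 = 8·0 = 0
  i=8: C(8,8)·!0 = 1·1 = 1
Total = 3235.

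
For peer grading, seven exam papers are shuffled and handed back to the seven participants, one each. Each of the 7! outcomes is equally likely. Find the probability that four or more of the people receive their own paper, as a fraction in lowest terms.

23/1260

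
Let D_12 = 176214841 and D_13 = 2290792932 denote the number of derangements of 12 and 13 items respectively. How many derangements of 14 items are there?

32071101049

D_14 = (14-1)·(D_13 + D_12) = 13·(2290792932 + 176214841) = 13·2467007773 = 32071101049.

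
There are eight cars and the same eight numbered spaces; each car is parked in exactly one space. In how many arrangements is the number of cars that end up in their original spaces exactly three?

Pick the 3 fixed positions: C(8,3) = 56 ways.
The remaining 5 must be deranged: !5 = 44.
Total: 56 × 44 = 2464.

2464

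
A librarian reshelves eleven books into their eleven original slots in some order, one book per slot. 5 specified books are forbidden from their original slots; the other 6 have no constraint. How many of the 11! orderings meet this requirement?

Inclusion-exclusion on the 5 forbidden self-matches:
Σ_{j=0}^{5} (-1)^j C(5,j)(11-j)!
= C(5,0)·11! - C(5,1)·10! + C(5,2)·9! - C(5,3)·8! + C(5,4)·7! - C(5,5)·6!
= 39916800 - 18144000 + 3628800 - 403200 + 25200 - 720
= 25022880

25022880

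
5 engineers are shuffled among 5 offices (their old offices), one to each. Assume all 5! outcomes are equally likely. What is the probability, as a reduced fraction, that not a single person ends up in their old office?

Favorable outcomes: !5 = 44.
Total outcomes: 5! = 120.
Probability = 44/120 = 11/30.

11/30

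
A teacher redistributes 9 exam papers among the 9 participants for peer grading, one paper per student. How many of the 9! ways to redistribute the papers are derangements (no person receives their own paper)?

!9 = 9! · Σ_{k=0}^{9} (-1)^k/k!
= 9! - 9!/1! + 9!/2! - 9!/3! + 9!/4! - 9!/5! + 9!/6! - 9!/7! + 9!/8! - 9!/9!
= 362880 - 362880 + 181440 - 60480 + 15120 - 3024 + 504 - 72 + 9 - 1
= 133496

133496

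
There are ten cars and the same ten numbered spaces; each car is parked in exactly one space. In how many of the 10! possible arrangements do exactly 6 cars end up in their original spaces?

1890

Pick the 6 fixed positions: C(10,6) = 210 ways.
The other 4 form a derangement: !4 = 9.
Total: 210 × 9 = 1890.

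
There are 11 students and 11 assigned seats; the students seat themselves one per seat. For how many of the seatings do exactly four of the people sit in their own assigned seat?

611820

Pick the 4 fixed positions: C(11,4) = 330 ways.
The other 7 form a derangement: !7 = 1854.
Total: 330 × 1854 = 611820.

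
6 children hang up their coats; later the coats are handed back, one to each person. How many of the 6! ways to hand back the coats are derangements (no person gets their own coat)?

265

!6 is the nearest integer to 6!/e.
6! = 720, and 720/e ≈ 264.87, so !6 = 265.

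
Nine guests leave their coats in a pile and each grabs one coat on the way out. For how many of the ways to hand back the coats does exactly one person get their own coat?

Choose which one of the 9 is fixed: C(9,1) = 9.
The other 8 form a derangement: !8 = 14833.
Total: 9 × 14833 = 133497.

133497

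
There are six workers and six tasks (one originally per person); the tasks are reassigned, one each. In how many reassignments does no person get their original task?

Use !n = n·!(n-1) + (-1)^n.
!6 = 6·44 + 1 = 265

265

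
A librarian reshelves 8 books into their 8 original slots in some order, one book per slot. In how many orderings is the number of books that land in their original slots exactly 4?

630

Pick the 4 fixed positions: C(8,4) = 70 ways.
The remaining 4 must be deranged: !4 = 9.
Total: 70 × 9 = 630.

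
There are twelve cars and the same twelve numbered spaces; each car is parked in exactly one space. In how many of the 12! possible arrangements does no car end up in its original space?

The number of derangements of 12 is !12 = Σ_{k=0}^{12} (-1)^k·12!/k!
= 12! - 12!/1! + 12!/2! - 12!/3! + 12!/4! - 12!/5! + 12!/6! - 12!/7! + 12!/8! - 12!/9! + 12!/10! - 12!/11! + 12!/12!
= 479001600 - 479001600 + 239500800 - 79833600 + 19958400 - 3991680 + 665280 - 95040 + 11880 - 1320 + 132 - 12 + 1
= 176214841

176214841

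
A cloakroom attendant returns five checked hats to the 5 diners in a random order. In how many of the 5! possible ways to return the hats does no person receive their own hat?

44

Use !n = (n-1)(!(n-1) + !(n-2)).
!5 = 4·(9 + 2) = 4·11 = 44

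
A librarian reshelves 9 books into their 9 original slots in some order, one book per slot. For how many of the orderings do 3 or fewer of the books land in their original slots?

355997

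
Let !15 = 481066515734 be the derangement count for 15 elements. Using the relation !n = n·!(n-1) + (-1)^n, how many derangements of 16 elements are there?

7697064251745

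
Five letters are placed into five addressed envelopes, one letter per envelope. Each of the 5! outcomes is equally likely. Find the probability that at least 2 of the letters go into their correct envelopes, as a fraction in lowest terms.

31/120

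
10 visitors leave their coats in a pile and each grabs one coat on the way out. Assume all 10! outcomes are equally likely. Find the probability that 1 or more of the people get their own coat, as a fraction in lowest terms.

Favorable outcomes: Σ_{i≥1} C(10,i)·!(10-i) = 10·133496 + 45·14833 + 120·1854 + 210·265 + 252·44 + 210·9 + 120·2 + 45·1 + 10·0 + 1·1 = 2293839.
Total outcomes: 10! = 3628800.
Probability = 2293839/3628800 = 28319/44800.

28319/44800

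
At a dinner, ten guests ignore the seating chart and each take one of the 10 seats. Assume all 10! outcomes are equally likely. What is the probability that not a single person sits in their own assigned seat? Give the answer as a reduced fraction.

Favorable outcomes: !10 = 1334961.
Total outcomes: 10! = 3628800.
Probability = 1334961/3628800 = 16481/44800.

16481/44800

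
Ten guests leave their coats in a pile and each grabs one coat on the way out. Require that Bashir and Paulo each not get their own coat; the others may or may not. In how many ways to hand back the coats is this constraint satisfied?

2943360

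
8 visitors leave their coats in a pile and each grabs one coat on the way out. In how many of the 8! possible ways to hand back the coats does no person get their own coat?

14833

The subfactorial !8 = [8!/e] (nearest integer).
8! = 40320, and 40320/e ≈ 14832.90, so !8 = 14833.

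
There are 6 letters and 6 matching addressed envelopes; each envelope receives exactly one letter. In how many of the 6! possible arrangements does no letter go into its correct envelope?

265

Recurrence: !6 = 6·!5 + (-1)^6.
!6 = 6·44 + 1 = 265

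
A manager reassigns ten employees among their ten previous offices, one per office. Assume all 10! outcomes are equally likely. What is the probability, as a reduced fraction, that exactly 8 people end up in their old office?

1/80640

Favorable outcomes: C(10,8)·!2 = 45·1 = 45.
Total outcomes: 10! = 3628800.
Probability = 45/3628800 = 1/80640.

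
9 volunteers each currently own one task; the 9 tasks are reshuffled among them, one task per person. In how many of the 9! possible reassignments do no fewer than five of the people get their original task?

1339

Sum C(9,i)·!(9-i) for i = 5..9:
  i=5: C(9,5)·!4 = 126·9 = 1134
  i=6: C(9,6)·!3 = 84·2 = 168
  i=7: C(9,7)·!2 = 36·1 = 36
  i=8: C(9,8)·!1 = 9·0 = 0
  i=9: C(9,9)·!0 = 1·1 = 1
Total = 1339.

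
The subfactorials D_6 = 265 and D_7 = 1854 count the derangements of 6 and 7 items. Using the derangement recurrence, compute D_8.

14833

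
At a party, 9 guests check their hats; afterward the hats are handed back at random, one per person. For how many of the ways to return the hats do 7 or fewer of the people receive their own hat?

362879

Sum C(9,i)·!(9-i) for i = 0..7:
  i=0: C(9,0)·!9 = 1·133496 = 133496
  i=1: C(9,1)·!8 = 9·14833 = 133497
  i=2: C(9,2)·!7 = 36·1854 = 66744
  i=3: C(9,3)·!6 = 84·265 = 22260
  i=4: C(9,4)·!5 = 126·44 = 5544
  i=5: C(9,5)·!4 = 126·9 = 1134
  i=6: C(9,6)·!3 = 84·2 = 168
  i=7: C(9,7)·!2 = 36·1 = 36
Total = 362879.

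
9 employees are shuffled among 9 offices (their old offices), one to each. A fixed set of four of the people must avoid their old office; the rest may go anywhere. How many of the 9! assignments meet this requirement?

229080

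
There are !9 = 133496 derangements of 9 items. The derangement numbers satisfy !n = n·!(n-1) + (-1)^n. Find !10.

1334961

!10 = 10·133496 + 1 = 1334961.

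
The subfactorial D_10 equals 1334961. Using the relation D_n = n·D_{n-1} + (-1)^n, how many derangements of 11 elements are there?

14684570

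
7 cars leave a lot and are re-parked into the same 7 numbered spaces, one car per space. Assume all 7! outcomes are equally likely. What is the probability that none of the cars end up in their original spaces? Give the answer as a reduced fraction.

103/280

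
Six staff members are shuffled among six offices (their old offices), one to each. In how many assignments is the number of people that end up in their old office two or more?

191

# with exactly i fixed is C(6,i)·!(6-i); sum over i=2..6:
  i=2: C(6,2)·!4 = 15·9 = 135
  i=3: C(6,3)·!3 = 20·2 = 40
  i=4: C(6,4)·!2 = 15·1 = 15
  i=5: C(6,5)·!1 = 6·0 = 0
  i=6: C(6,6)·!0 = 1·1 = 1
Total = 191.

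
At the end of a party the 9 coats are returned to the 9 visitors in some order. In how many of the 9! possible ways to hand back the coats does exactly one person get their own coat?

133497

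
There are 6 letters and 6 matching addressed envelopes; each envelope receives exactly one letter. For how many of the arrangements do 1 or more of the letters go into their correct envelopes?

455

Sum C(6,i)·!(6-i) for i = 1..6:
  i=1: C(6,1)·!5 = 6·44 = 264
  i=2: C(6,2)·!4 = 15·9 = 135
  i=3: C(6,3)·!3 = 20·2 = 40
  i=4: C(6,4)·!2 = 15·1 = 15
  i=5: C(6,5)·!1 = 6·0 = 0
  i=6: C(6,6)·!0 = 1·1 = 1
Total = 455.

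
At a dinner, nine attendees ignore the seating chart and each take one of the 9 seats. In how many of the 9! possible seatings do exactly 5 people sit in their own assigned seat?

1134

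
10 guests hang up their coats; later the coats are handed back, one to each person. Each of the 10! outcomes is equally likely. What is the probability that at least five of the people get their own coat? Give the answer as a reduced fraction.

829/226800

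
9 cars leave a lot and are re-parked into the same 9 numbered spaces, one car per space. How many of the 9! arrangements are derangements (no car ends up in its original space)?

133496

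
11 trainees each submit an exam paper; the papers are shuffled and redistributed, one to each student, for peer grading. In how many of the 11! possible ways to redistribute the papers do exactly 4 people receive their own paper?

Pick the 4 fixed positions: C(11,4) = 330 ways.
The remaining 7 must be deranged: !7 = 1854.
Total: 330 × 1854 = 611820.

611820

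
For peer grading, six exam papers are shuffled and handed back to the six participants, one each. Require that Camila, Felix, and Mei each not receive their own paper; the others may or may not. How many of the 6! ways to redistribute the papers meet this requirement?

426

Inclusion-exclusion on the 3 forbidden self-matches:
Σ_{j=0}^{3} (-1)^j C(3,j)(6-j)!
= C(3,0)·6! - C(3,1)·5! + C(3,2)·4! - C(3,3)·3!
= 720 - 360 + 72 - 6
= 426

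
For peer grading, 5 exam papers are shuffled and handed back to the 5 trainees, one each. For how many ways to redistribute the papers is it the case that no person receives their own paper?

44

Use !n = (n-1)(!(n-1) + !(n-2)).
!5 = 4·(9 + 2) = 4·11 = 44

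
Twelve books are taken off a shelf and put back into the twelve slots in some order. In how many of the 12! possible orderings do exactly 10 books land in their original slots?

66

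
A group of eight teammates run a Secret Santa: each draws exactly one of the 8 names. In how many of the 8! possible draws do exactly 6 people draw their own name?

28

Choose which 6 of the 8 are fixed: C(8,6) = 28.
The other 2 form a derangement: !2 = 1.
Total: 28 × 1 = 28.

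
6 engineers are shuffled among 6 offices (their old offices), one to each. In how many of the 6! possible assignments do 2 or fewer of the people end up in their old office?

664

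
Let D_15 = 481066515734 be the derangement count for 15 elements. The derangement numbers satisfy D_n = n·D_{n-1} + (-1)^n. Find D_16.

7697064251745

D_16 = 16·481066515734 + 1 = 7697064251745.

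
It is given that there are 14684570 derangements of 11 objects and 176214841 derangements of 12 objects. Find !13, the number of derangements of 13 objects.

2290792932

!13 = (13-1)·(!12 + !11) = 12·(176214841 + 14684570) = 12·190899411 = 2290792932.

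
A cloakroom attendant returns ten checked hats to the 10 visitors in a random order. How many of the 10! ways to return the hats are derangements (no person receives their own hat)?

The number of derangements of 10 is !10 = Σ_{k=0}^{10} (-1)^k·10!/k!
= 10! - 10!/1! + 10!/2! - 10!/3! + 10!/4! - 10!/5! + 10!/6! - 10!/7! + 10!/8! - 10!/9! + 10!/10!
= 3628800 - 3628800 + 1814400 - 604800 + 151200 - 30240 + 5040 - 720 + 90 - 10 + 1
= 1334961

1334961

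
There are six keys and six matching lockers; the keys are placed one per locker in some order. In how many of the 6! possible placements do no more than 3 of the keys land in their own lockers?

704

Sum C(6,i)·!(6-i) for i = 0..3:
  i=0: C(6,0)·!6 = 1·265 = 265
  i=1: C(6,1)·!5 = 6·44 = 264
  i=2: C(6,2)·!4 = 15·9 = 135
  i=3: C(6,3)·!3 = 20·2 = 40
Total = 704.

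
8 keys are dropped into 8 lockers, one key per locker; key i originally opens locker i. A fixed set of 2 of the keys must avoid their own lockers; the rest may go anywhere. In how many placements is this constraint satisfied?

Let A_j be the event that the j-th constrained one is fixed. By inclusion-exclusion over the 2 events:
Σ_{j=0}^{2} (-1)^j C(2,j)(8-j)!
= C(2,0)·8! - C(2,1)·7! + C(2,2)·6!
= 40320 - 10080 + 720
= 30960

30960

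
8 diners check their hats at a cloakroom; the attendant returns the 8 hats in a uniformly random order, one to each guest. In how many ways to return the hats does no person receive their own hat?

Use !n = (n-1)(!(n-1) + !(n-2)).
!8 = 7·(1854 + 265) = 7·2119 = 14833

14833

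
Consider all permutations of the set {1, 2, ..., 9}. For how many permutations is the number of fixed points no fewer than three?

29143

# with exactly i fixed is C(9,i)·!(9-i); sum over i=3..9:
  i=3: C(9,3)·!6 = 84·265 = 22260
  i=4: C(9,4)·!5 = 126·44 = 5544
  i=5: C(9,5)·!4 = 126·9 = 1134
  i=6: C(9,6)·!3 = 84·2 = 168
  i=7: C(9,7)·!2 = 36·1 = 36
  i=8: C(9,8)·!1 = 9·0 = 0
  i=9: C(9,9)·!0 = 1·1 = 1
Total = 29143.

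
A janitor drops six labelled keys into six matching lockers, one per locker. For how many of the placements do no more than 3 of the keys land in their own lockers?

704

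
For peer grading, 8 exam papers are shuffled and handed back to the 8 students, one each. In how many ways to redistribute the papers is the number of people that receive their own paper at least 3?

Sum C(8,i)·!(8-i) for i = 3..8:
  i=3: C(8,3)·!5 = 56·44 = 2464
  i=4: C(8,4)·!4 = 70·9 = 630
  i=5: C(8,5)·!3 = 56·2 = 112
  i=6: C(8,6)·!2 = 28·1 = 28
  i=7: C(8,7)·!1 = 8·0 = 0
  i=8: C(8,8)·!0 = 1·1 = 1
Total = 3235.

3235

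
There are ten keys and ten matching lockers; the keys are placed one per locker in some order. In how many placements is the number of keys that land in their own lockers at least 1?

2293839

Sum C(10,i)·!(10-i) for i = 1..10:
  i=1: C(10,1)·!9 = 10·133496 = 1334960
  i=2: C(10,2)·!8 = 45·14833 = 667485
  i=3: C(10,3)·!7 = 120·1854 = 222480
  i=4: C(10,4)·!6 = 210·265 = 55650
  i=5: C(10,5)·!5 = 252·44 = 11088
  i=6: C(10,6)·!4 = 210·9 = 1890
  i=7: C(10,7)·!3 = 120·2 = 240
  i=8: C(10,8)·!2 = 45·1 = 45
  i=9: C(10,9)·!1 = 10·0 = 0
  i=10: C(10,10)·!0 = 1·1 = 1
Total = 2293839.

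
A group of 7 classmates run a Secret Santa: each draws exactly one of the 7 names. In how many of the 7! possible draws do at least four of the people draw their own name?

Sum C(7,i)·!(7-i) for i = 4..7:
  i=4: C(7,4)·!3 = 35·2 = 70
  i=5: C(7,5)·!2 = 21·1 = 21
  i=6: C(7,6)·!1 = 7·0 = 0
  i=7: C(7,7)·!0 = 1·1 = 1
Total = 92.

92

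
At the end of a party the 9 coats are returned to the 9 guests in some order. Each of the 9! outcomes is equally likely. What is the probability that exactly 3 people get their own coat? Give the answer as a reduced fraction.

Favorable outcomes: C(9,3)·!6 = 84·265 = 22260.
Total outcomes: 9! = 362880.
Probability = 22260/362880 = 53/864.

53/864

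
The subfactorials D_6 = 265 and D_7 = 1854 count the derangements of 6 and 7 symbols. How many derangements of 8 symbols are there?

14833

D_8 = (8-1)·(D_7 + D_6) = 7·(1854 + 265) = 7·2119 = 14833.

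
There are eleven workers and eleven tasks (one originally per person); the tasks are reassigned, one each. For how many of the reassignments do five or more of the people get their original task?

146114

Sum C(11,i)·!(11-i) for i = 5..11:
  i=5: C(11,5)·!6 = 462·265 = 122430
  i=6: C(11,6)·!5 = 462·44 = 20328
  i=7: C(11,7)·!4 = 330·9 = 2970
  i=8: C(11,8)·!3 = 165·2 = 330
  i=9: C(11,9)·!2 = 55·1 = 55
  i=10: C(11,10)·!1 = 11·0 = 0
  i=11: C(11,11)·!0 = 1·1 = 1
Total = 146114.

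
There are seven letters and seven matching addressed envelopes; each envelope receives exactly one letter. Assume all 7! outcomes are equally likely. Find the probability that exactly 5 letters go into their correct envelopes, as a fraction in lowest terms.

1/240

Favorable outcomes: C(7,5)·!2 = 21·1 = 21.
Total outcomes: 7! = 5040.
Probability = 21/5040 = 1/240.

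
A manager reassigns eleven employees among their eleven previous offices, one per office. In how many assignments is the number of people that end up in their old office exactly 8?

Pick the 8 fixed positions: C(11,8) = 165 ways.
The remaining 3 must be deranged: !3 = 2.
Total: 165 × 2 = 330.

330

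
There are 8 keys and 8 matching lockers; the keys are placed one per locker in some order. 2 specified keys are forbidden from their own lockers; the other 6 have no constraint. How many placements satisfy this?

Inclusion-exclusion on the 2 forbidden self-matches:
Σ_{j=0}^{2} (-1)^j C(2,j)(8-j)!
= C(2,0)·8! - C(2,1)·7! + C(2,2)·6!
= 40320 - 10080 + 720
= 30960

30960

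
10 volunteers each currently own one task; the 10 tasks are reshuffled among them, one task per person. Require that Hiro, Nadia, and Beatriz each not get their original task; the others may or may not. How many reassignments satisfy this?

Inclusion-exclusion on the 3 forbidden self-matches:
Σ_{j=0}^{3} (-1)^j C(3,j)(10-j)!
= C(3,0)·10! - C(3,1)·9! + C(3,2)·8! - C(3,3)·7!
= 3628800 - 1088640 + 120960 - 5040
= 2656080

2656080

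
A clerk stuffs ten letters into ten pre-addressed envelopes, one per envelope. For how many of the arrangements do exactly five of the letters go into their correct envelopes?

Choose which 5 of the 10 are fixed: C(10,5) = 252.
The remaining 5 must be deranged: !5 = 44.
Total: 252 × 44 = 11088.

11088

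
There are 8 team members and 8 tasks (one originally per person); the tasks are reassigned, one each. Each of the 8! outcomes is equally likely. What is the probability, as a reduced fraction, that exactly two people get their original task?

53/288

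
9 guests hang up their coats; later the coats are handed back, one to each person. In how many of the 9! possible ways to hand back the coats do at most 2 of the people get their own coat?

333737

# with exactly i fixed is C(9,i)·!(9-i); sum over i=0..2:
  i=0: C(9,0)·!9 = 1·133496 = 133496
  i=1: C(9,1)·!8 = 9·14833 = 133497
  i=2: C(9,2)·!7 = 36·1854 = 66744
Total = 333737.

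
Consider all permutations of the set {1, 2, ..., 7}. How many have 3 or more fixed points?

Sum C(7,i)·!(7-i) for i = 3..7:
  i=3: C(7,3)·!4 = 35·9 = 315
  i=4: C(7,4)·!3 = 35·2 = 70
  i=5: C(7,5)·!2 = 21·1 = 21
  i=6: C(7,6)·!1 = 7·0 = 0
  i=7: C(7,7)·!0 = 1·1 = 1
Total = 407.

407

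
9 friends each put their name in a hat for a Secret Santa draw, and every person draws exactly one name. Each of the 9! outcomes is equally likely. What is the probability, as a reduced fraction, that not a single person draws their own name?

16687/45360

Favorable outcomes: !9 = 133496.
Total outcomes: 9! = 362880.
Probability = 133496/362880 = 16687/45360.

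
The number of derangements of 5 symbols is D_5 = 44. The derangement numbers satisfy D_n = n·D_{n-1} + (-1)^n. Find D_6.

265

D_6 = 6·44 + 1 = 265.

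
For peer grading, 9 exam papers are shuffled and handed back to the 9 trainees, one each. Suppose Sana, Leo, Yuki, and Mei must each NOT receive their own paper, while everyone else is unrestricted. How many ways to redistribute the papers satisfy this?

Let A_j be the event that the j-th constrained one is fixed. By inclusion-exclusion over the 4 events:
Σ_{j=0}^{4} (-1)^j C(4,j)(9-j)!
= C(4,0)·9! - C(4,1)·8! + C(4,2)·7! - C(4,3)·6! + C(4,4)·5!
= 362880 - 161280 + 30240 - 2880 + 120
= 229080

229080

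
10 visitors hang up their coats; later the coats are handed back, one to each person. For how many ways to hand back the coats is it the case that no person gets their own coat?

!10 = 10! · Σ_{k=0}^{10} (-1)^k/k!
= 10! - 10!/1! + 10!/2! - 10!/3! + 10!/4! - 10!/5! + 10!/6! - 10!/7! + 10!/8! - 10!/9! + 10!/10!
= 3628800 - 3628800 + 1814400 - 604800 + 151200 - 30240 + 5040 - 720 + 90 - 10 + 1
= 1334961

1334961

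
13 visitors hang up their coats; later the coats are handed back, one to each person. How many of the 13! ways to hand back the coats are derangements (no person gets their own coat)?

!13 = 13! · Σ_{k=0}^{13} (-1)^k/k!
= 13! - 13!/1! + 13!/2! - 13!/3! + 13!/4! - 13!/5! + 13!/6! - 13!/7! + 13!/8! - 13!/9! + 13!/10! - 13!/11! + 13!/12! - 13!/13!
= 6227020800 - 6227020800 + 3113510400 - 1037836800 + 259459200 - 51891840 + 8648640 - 1235520 + 154440 - 17160 + 1716 - 156 + 13 - 1
= 2290792932

2290792932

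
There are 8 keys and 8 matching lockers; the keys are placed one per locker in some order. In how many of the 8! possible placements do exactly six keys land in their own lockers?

Choose which 6 of the 8 are fixed: C(8,6) = 28.
The remaining 2 must be deranged: !2 = 1.
Total: 28 × 1 = 28.

28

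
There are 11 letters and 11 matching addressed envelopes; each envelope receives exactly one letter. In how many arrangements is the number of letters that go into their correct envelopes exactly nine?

Choose which 9 of the 11 are fixed: C(11,9) = 55.
The other 2 form a derangement: !2 = 1.
Total: 55 × 1 = 55.

55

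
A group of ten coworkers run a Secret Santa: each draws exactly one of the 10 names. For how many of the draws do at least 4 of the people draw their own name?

Sum C(10,i)·!(10-i) for i = 4..10:
  i=4: C(10,4)·!6 = 210·265 = 55650
  i=5: C(10,5)·!5 = 252·44 = 11088
  i=6: C(10,6)·!4 = 210·9 = 1890
  i=7: C(10,7)·!3 = 120·2 = 240
  i=8: C(10,8)·!2 = 45·1 = 45
  i=9: C(10,9)·!1 = 10·0 = 0
  i=10: C(10,10)·!0 = 1·1 = 1
Total = 68914.

68914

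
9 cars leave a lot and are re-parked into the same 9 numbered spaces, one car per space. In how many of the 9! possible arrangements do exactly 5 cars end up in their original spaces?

1134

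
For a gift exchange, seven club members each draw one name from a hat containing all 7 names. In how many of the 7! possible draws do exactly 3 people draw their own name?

Choose which 3 of the 7 are fixed: C(7,3) = 35.
The other 4 form a derangement: !4 = 9.
Total: 35 × 9 = 315.

315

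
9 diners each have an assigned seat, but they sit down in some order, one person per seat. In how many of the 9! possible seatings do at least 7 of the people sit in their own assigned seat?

37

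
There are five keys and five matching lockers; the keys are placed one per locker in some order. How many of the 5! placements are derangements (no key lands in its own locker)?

44

!5 is the nearest integer to 5!/e.
5! = 120, and 120/e ≈ 44.15, so !5 = 44.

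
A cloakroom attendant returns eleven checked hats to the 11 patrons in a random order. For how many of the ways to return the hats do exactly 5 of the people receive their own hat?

122430

Choose which 5 of the 11 are fixed: C(11,5) = 462.
The remaining 6 must be deranged: !6 = 265.
Total: 462 × 265 = 122430.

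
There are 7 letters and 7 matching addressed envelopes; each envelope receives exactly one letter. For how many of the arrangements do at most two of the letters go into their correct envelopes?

4633

Sum C(7,i)·!(7-i) for i = 0..2:
  i=0: C(7,0)·!7 = 1·1854 = 1854
  i=1: C(7,1)·!6 = 7·265 = 1855
  i=2: C(7,2)·!5 = 21·44 = 924
Total = 4633.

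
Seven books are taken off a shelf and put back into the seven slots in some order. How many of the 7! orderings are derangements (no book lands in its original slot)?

The number of derangements of 7 is !7 = Σ_{k=0}^{7} (-1)^k·7!/k!
= 7! - 7!/1! + 7!/2! - 7!/3! + 7!/4! - 7!/5! + 7!/6! - 7!/7!
= 5040 - 5040 + 2520 - 840 + 210 - 42 + 7 - 1
= 1854

1854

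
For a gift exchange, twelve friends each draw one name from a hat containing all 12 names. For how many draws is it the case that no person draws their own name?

176214841

Recurrence: !12 = 12·!11 + (-1)^12.
!12 = 12·14684570 + 1 = 176214841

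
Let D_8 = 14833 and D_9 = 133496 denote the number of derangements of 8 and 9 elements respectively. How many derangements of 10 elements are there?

1334961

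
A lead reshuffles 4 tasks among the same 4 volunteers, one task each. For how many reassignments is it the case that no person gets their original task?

9

The number of derangements of 4 is !4 = Σ_{k=0}^{4} (-1)^k·4!/k!
= 4! - 4!/1! + 4!/2! - 4!/3! + 4!/4!
= 24 - 24 + 12 - 4 + 1
= 9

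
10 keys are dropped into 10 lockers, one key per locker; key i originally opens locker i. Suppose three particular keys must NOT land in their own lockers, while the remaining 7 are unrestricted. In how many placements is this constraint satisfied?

Let A_j be the event that the j-th constrained one is fixed. By inclusion-exclusion over the 3 events:
Σ_{j=0}^{3} (-1)^j C(3,j)(10-j)!
= C(3,0)·10! - C(3,1)·9! + C(3,2)·8! - C(3,3)·7!
= 3628800 - 1088640 + 120960 - 5040
= 2656080

2656080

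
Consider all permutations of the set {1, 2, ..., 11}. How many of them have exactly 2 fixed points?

7342280

Choose which 2 of the 11 are fixed: C(11,2) = 55.
The remaining 9 must be deranged: !9 = 133496.
Total: 55 × 133496 = 7342280.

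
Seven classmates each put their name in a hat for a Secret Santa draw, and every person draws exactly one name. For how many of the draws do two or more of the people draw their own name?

Sum C(7,i)·!(7-i) for i = 2..7:
  i=2: C(7,2)·!5 = 21·44 = 924
  i=3: C(7,3)·!4 = 35·9 = 315
  i=4: C(7,4)·!3 = 35·2 = 70
  i=5: C(7,5)·!2 = 21·1 = 21
  i=6: C(7,6)·!1 = 7·0 = 0
  i=7: C(7,7)·!0 = 1·1 = 1
Total = 1331.

1331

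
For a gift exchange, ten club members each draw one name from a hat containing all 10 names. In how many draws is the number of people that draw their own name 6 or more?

2176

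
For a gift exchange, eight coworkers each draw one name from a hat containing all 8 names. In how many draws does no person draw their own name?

14833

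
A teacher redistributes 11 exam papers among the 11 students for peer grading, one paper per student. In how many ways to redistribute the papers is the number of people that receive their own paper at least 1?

25232230

Sum C(11,i)·!(11-i) for i = 1..11:
  i=1: C(11,1)·!10 = 11·1334961 = 14684571
  i=2: C(11,2)·!9 = 55·133496 = 7342280
  i=3: C(11,3)·!8 = 165·14833 = 2447445
  i=4: C(11,4)·!7 = 330·1854 = 611820
  i=5: C(11,5)·!6 = 462·265 = 122430
  i=6: C(11,6)·!5 = 462·44 = 20328
  i=7: C(11,7)·!4 = 330·9 = 2970
  i=8: C(11,8)·!3 = 165·2 = 330
  i=9: C(11,9)·!2 = 55·1 = 55
  i=10: C(11,10)·!1 = 11·0 = 0
  i=11: C(11,11)·!0 = 1·1 = 1
Total = 25232230.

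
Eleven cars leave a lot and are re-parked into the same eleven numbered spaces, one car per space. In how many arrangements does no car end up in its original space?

By inclusion-exclusion, !11 = Σ (-1)^k · 11!/k! for k=0..11
= 11! - 11!/1! + 11!/2! - 11!/3! + 11!/4! - 11!/5! + 11!/6! - 11!/7! + 11!/8! - 11!/9! + 11!/10! - 11!/11!
= 39916800 - 39916800 + 19958400 - 6652800 + 1663200 - 332640 + 55440 - 7920 + 990 - 110 + 11 - 1
= 14684570

14684570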